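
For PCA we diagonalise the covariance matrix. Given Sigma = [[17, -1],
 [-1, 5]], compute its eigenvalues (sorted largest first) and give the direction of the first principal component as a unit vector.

Step 1 — characteristic polynomial of 2×2 Sigma:
  det(Sigma - λI) = λ² - trace · λ + det = 0.
  trace = 17 + 5 = 22, det = 17·5 - (-1)² = 84.
Step 2 — discriminant:
  Δ = trace² - 4·det = 484 - 336 = 148.
Step 3 — eigenvalues:
  λ = (trace ± √Δ)/2 = (22 ± 12.1655)/2,
  λ_1 = 17.0828,  λ_2 = 4.9172.

Step 4 — unit eigenvector for λ_1: solve (Sigma - λ_1 I)v = 0. First row:
  (17 - 17.0828)·v_x + (-1)·v_y = 0, i.e. (-0.0828)·v_x + (-1)·v_y = 0,
  so v ∝ (b, λ_1 - a) = (-1, 0.0828); multiply by -1 so the first entry is positive: u = (1, -0.0828).
  ||u|| = √((1)² + (-0.0828)²) = √(1.0068) ≈ 1.0034,
  v_1 = u/||u|| ≈ (0.9966, -0.0825) (||v_1|| = 1).

λ_1 = 17.0828,  λ_2 = 4.9172;  v_1 ≈ (0.9966, -0.0825)


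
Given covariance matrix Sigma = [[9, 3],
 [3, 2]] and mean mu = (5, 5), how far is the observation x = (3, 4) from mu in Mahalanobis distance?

Step 1 — centre the observation: (x - mu) = (-2, -1).

Step 2 — invert Sigma. det(Sigma) = 9·2 - (3)² = 9.
  Sigma^{-1} = (1/det) · [[d, -b], [-b, a]] = [[0.2222, -0.3333],
 [-0.3333, 1]].

Step 3 — form the quadratic (x - mu)^T · Sigma^{-1} · (x - mu):
  Sigma^{-1} · (x - mu) = (-0.1111, -0.3333).
  (x - mu)^T · [Sigma^{-1} · (x - mu)] = (-2)·(-0.1111) + (-1)·(-0.3333) = 0.5556.

Step 4 — take square root: d = √(0.5556) ≈ 0.7454.

d(x, mu) = √(0.5556) ≈ 0.7454


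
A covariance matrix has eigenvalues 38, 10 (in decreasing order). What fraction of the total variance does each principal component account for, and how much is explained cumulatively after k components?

Step 1 — total variance = trace(Sigma) = Σ λ_i = 38 + 10 = 48.

Step 2 — fraction explained by component i = λ_i / Σ λ:
  PC1: 38/48 = 0.7917
  PC2: 10/48 = 0.2083

Step 3 — cumulative fraction after k components = (λ_1 + ... + λ_k) / Σ λ:
  k = 1: 38/48 = 0.7917
  k = 2: (38 + 10)/48 = 48/48 = 1

Summary (fraction, with percent):

explained: PC1 0.7917 (79.17%), PC2 0.2083 (20.83%);  cumulative: 0.7917, 1


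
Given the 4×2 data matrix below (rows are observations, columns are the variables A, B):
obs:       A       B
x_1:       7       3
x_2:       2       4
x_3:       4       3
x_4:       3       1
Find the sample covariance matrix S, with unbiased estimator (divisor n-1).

Step 1 — column means:
  mean(A) = (7 + 2 + 4 + 3) / 4 = 16/4 = 4
  mean(B) = (3 + 4 + 3 + 1) / 4 = 11/4 = 2.75

Step 2 — sample covariance S[i,j] = (1/(n-1)) · Σ_k (x_{k,i} - mean_i) · (x_{k,j} - mean_j), with n-1 = 3.
  S[A,A] = ((3)·(3) + (-2)·(-2) + (0)·(0) + (-1)·(-1)) / 3 = 14/3 = 4.6667
  S[A,B] = ((3)·(0.25) + (-2)·(1.25) + (0)·(0.25) + (-1)·(-1.75)) / 3 = 0/3 = 0
  S[B,B] = ((0.25)·(0.25) + (1.25)·(1.25) + (0.25)·(0.25) + (-1.75)·(-1.75)) / 3 = 4.75/3 = 1.5833

S is symmetric (S[j,i] = S[i,j]). Assembling:

S = [[4.6667, 0],
 [0, 1.5833]]


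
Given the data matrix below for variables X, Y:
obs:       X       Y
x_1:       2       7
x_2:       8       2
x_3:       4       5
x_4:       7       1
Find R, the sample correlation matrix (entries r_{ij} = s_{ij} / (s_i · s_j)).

Step 1 — column means:
  mean(X) = (2 + 8 + 4 + 7) / 4 = 21/4 = 5.25
  mean(Y) = (7 + 2 + 5 + 1) / 4 = 15/4 = 3.75

Step 2 — sample variances and covariances s[i,j] = (1/(n-1)) · Σ_k (x_{k,i} - mean_i) · (x_{k,j} - mean_j), with n-1 = 3:
  s[X,X] = ((-3.25)·(-3.25) + (2.75)·(2.75) + (-1.25)·(-1.25) + (1.75)·(1.75)) / 3 = 22.75/3 = 7.5833
  s[X,Y] = ((-3.25)·(3.25) + (2.75)·(-1.75) + (-1.25)·(1.25) + (1.75)·(-2.75)) / 3 = -21.75/3 = -7.25
  s[Y,Y] = ((3.25)·(3.25) + (-1.75)·(-1.75) + (1.25)·(1.25) + (-2.75)·(-2.75)) / 3 = 22.75/3 = 7.5833
  Sample standard deviations s_i = √(s[i,i]):
  s(X) = √(7.5833) = 2.7538
  s(Y) = √(7.5833) = 2.7538

Step 3 — r_{ij} = s_{ij} / (s_i · s_j):
  r[X,X] = 1 (diagonal).
  r[X,Y] = -7.25 / (2.7538 · 2.7538) = -7.25 / 7.5833 = -0.956
  r[Y,Y] = 1 (diagonal).

R is symmetric with unit diagonal. Assembling:

R = [[1, -0.956],
 [-0.956, 1]]


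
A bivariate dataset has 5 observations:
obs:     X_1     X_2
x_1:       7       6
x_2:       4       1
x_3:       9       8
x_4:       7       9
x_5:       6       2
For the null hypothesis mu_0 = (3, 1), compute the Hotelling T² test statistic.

Step 1 — sample mean vector:
  mean(X_1) = (7 + 4 + 9 + 7 + 6) / 5 = 33/5 = 6.6
  mean(X_2) = (6 + 1 + 8 + 9 + 2) / 5 = 26/5 = 5.2
  x̄ = (6.6, 5.2),  deviation x̄ - mu_0 = (6.6, 5.2) - (3, 1) = (3.6, 4.2).

Step 2 — sample covariance matrix, S[i,j] = (1/(n-1)) · Σ_k (x_{k,i} - mean_i) · (x_{k,j} - mean_j), divisor n-1 = 4:
  S[X_1,X_1] = ((0.4)·(0.4) + (-2.6)·(-2.6) + (2.4)·(2.4) + (0.4)·(0.4) + (-0.6)·(-0.6)) / 4 = 13.2/4 = 3.3
  S[X_1,X_2] = ((0.4)·(0.8) + (-2.6)·(-4.2) + (2.4)·(2.8) + (0.4)·(3.8) + (-0.6)·(-3.2)) / 4 = 21.4/4 = 5.35
  S[X_2,X_2] = ((0.8)·(0.8) + (-4.2)·(-4.2) + (2.8)·(2.8) + (3.8)·(3.8) + (-3.2)·(-3.2)) / 4 = 50.8/4 = 12.7
  S = [[3.3, 5.35],
 [5.35, 12.7]].

Step 3 — invert S. det(S) = 3.3·12.7 - (5.35)² = 13.2875.
  S^{-1} = (1/det) · [[d, -b], [-b, a]] = [[0.9558, -0.4026],
 [-0.4026, 0.2484]].

Step 4 — quadratic form (x̄ - mu_0)^T · S^{-1} · (x̄ - mu_0):
  S^{-1} · (x̄ - mu_0) = (1.7498, -0.4064),
  (x̄ - mu_0)^T · [...] = (3.6)·(1.7498) + (4.2)·(-0.4064) = 4.5923.

Step 5 — scale by n: T² = 5 · 4.5923 = 22.9614.

T² ≈ 22.9614


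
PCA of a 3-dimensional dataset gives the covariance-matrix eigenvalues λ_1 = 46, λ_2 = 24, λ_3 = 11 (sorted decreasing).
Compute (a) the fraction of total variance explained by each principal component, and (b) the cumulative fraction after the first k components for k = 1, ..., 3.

Step 1 — total variance = trace(Sigma) = Σ λ_i = 46 + 24 + 11 = 81.

Step 2 — fraction explained by component i = λ_i / Σ λ:
  PC1: 46/81 = 0.5679
  PC2: 24/81 = 0.2963
  PC3: 11/81 = 0.1358

Step 3 — cumulative fraction after k components = (λ_1 + ... + λ_k) / Σ λ:
  k = 1: 46/81 = 0.5679
  k = 2: (46 + 24)/81 = 70/81 = 0.8642
  k = 3: (46 + 24 + 11)/81 = 81/81 = 1

Summary (fraction, with percent):

explained: PC1 0.5679 (56.79%), PC2 0.2963 (29.63%), PC3 0.1358 (13.58%);  cumulative: 0.5679, 0.8642, 1


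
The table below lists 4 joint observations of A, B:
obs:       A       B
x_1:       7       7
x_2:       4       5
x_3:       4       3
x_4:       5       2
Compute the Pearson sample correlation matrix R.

Step 1 — column means:
  mean(A) = (7 + 4 + 4 + 5) / 4 = 20/4 = 5
  mean(B) = (7 + 5 + 3 + 2) / 4 = 17/4 = 4.25

Step 2 — sample variances and covariances s[i,j] = (1/(n-1)) · Σ_k (x_{k,i} - mean_i) · (x_{k,j} - mean_j), with n-1 = 3:
  s[A,A] = ((2)·(2) + (-1)·(-1) + (-1)·(-1) + (0)·(0)) / 3 = 6/3 = 2
  s[A,B] = ((2)·(2.75) + (-1)·(0.75) + (-1)·(-1.25) + (0)·(-2.25)) / 3 = 6/3 = 2
  s[B,B] = ((2.75)·(2.75) + (0.75)·(0.75) + (-1.25)·(-1.25) + (-2.25)·(-2.25)) / 3 = 14.75/3 = 4.9167
  Sample standard deviations s_i = √(s[i,i]):
  s(A) = √(2) = 1.4142
  s(B) = √(4.9167) = 2.2174

Step 3 — r_{ij} = s_{ij} / (s_i · s_j):
  r[A,A] = 1 (diagonal).
  r[A,B] = 2 / (1.4142 · 2.2174) = 2 / 3.1358 = 0.6378
  r[B,B] = 1 (diagonal).

R is symmetric with unit diagonal. Assembling:

R = [[1, 0.6378],
 [0.6378, 1]]


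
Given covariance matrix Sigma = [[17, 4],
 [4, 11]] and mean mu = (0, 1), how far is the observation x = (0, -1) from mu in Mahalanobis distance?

Step 1 — centre the observation: (x - mu) = (0, -2).

Step 2 — invert Sigma. det(Sigma) = 17·11 - (4)² = 171.
  Sigma^{-1} = (1/det) · [[d, -b], [-b, a]] = [[0.0643, -0.0234],
 [-0.0234, 0.0994]].

Step 3 — form the quadratic (x - mu)^T · Sigma^{-1} · (x - mu):
  Sigma^{-1} · (x - mu) = (0.0468, -0.1988).
  (x - mu)^T · [Sigma^{-1} · (x - mu)] = (0)·(0.0468) + (-2)·(-0.1988) = 0.3977.

Step 4 — take square root: d = √(0.3977) ≈ 0.6306.

d(x, mu) = √(0.3977) ≈ 0.6306


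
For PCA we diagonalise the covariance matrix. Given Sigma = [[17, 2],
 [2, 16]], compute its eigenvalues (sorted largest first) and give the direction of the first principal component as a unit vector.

Step 1 — characteristic polynomial of 2×2 Sigma:
  det(Sigma - λI) = λ² - trace · λ + det = 0.
  trace = 17 + 16 = 33, det = 17·16 - (2)² = 268.
Step 2 — discriminant:
  Δ = trace² - 4·det = 1089 - 1072 = 17.
Step 3 — eigenvalues:
  λ = (trace ± √Δ)/2 = (33 ± 4.1231)/2,
  λ_1 = 18.5616,  λ_2 = 14.4384.

Step 4 — unit eigenvector for λ_1: solve (Sigma - λ_1 I)v = 0. First row:
  (17 - 18.5616)·v_x + (2)·v_y = 0, i.e. (-1.5616)·v_x + (2)·v_y = 0,
  so v ∝ (b, λ_1 - a) = (2, 1.5616) = u.
  ||u|| = √((2)² + (1.5616)²) = √(6.4384) ≈ 2.5374,
  v_1 = u/||u|| ≈ (0.7882, 0.6154) (||v_1|| = 1).

λ_1 = 18.5616,  λ_2 = 14.4384;  v_1 ≈ (0.7882, 0.6154)


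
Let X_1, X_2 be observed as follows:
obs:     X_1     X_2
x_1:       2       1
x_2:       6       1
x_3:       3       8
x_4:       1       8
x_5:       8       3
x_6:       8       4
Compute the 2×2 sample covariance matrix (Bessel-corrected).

Step 1 — column means:
  mean(X_1) = (2 + 6 + 3 + 1 + 8 + 8) / 6 = 28/6 = 4.6667
  mean(X_2) = (1 + 1 + 8 + 8 + 3 + 4) / 6 = 25/6 = 4.1667

Step 2 — sample covariance S[i,j] = (1/(n-1)) · Σ_k (x_{k,i} - mean_i) · (x_{k,j} - mean_j), with n-1 = 5.
  S[X_1,X_1] = ((-2.6667)·(-2.6667) + (1.3333)·(1.3333) + (-1.6667)·(-1.6667) + (-3.6667)·(-3.6667) + (3.3333)·(3.3333) + (3.3333)·(3.3333)) / 5 = 47.3333/5 = 9.4667
  S[X_1,X_2] = ((-2.6667)·(-3.1667) + (1.3333)·(-3.1667) + (-1.6667)·(3.8333) + (-3.6667)·(3.8333) + (3.3333)·(-1.1667) + (3.3333)·(-0.1667)) / 5 = -20.6667/5 = -4.1333
  S[X_2,X_2] = ((-3.1667)·(-3.1667) + (-3.1667)·(-3.1667) + (3.8333)·(3.8333) + (3.8333)·(3.8333) + (-1.1667)·(-1.1667) + (-0.1667)·(-0.1667)) / 5 = 50.8333/5 = 10.1667

S is symmetric (S[j,i] = S[i,j]). Assembling:

S = [[9.4667, -4.1333],
 [-4.1333, 10.1667]]


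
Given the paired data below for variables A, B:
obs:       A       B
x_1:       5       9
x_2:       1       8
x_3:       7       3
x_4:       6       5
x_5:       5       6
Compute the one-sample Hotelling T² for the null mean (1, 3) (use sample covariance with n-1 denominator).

Step 1 — sample mean vector:
  mean(A) = (5 + 1 + 7 + 6 + 5) / 5 = 24/5 = 4.8
  mean(B) = (9 + 8 + 3 + 5 + 6) / 5 = 31/5 = 6.2
  x̄ = (4.8, 6.2),  deviation x̄ - mu_0 = (4.8, 6.2) - (1, 3) = (3.8, 3.2).

Step 2 — sample covariance matrix, S[i,j] = (1/(n-1)) · Σ_k (x_{k,i} - mean_i) · (x_{k,j} - mean_j), divisor n-1 = 4:
  S[A,A] = ((0.2)·(0.2) + (-3.8)·(-3.8) + (2.2)·(2.2) + (1.2)·(1.2) + (0.2)·(0.2)) / 4 = 20.8/4 = 5.2
  S[A,B] = ((0.2)·(2.8) + (-3.8)·(1.8) + (2.2)·(-3.2) + (1.2)·(-1.2) + (0.2)·(-0.2)) / 4 = -14.8/4 = -3.7
  S[B,B] = ((2.8)·(2.8) + (1.8)·(1.8) + (-3.2)·(-3.2) + (-1.2)·(-1.2) + (-0.2)·(-0.2)) / 4 = 22.8/4 = 5.7
  S = [[5.2, -3.7],
 [-3.7, 5.7]].

Step 3 — invert S. det(S) = 5.2·5.7 - (-3.7)² = 15.95.
  S^{-1} = (1/det) · [[d, -b], [-b, a]] = [[0.3574, 0.232],
 [0.232, 0.326]].

Step 4 — quadratic form (x̄ - mu_0)^T · S^{-1} · (x̄ - mu_0):
  S^{-1} · (x̄ - mu_0) = (2.1003, 1.9248),
  (x̄ - mu_0)^T · [...] = (3.8)·(2.1003) + (3.2)·(1.9248) = 14.1404.

Step 5 — scale by n: T² = 5 · 14.1404 = 70.7022.

T² ≈ 70.7022


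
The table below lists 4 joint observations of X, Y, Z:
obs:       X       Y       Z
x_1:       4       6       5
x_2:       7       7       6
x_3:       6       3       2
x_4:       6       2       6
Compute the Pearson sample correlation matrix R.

Step 1 — column means:
  mean(X) = (4 + 7 + 6 + 6) / 4 = 23/4 = 5.75
  mean(Y) = (6 + 7 + 3 + 2) / 4 = 18/4 = 4.5
  mean(Z) = (5 + 6 + 2 + 6) / 4 = 19/4 = 4.75

Step 2 — sample variances and covariances s[i,j] = (1/(n-1)) · Σ_k (x_{k,i} - mean_i) · (x_{k,j} - mean_j), with n-1 = 3:
  s[X,X] = ((-1.75)·(-1.75) + (1.25)·(1.25) + (0.25)·(0.25) + (0.25)·(0.25)) / 3 = 4.75/3 = 1.5833
  s[X,Y] = ((-1.75)·(1.5) + (1.25)·(2.5) + (0.25)·(-1.5) + (0.25)·(-2.5)) / 3 = -0.5/3 = -0.1667
  s[X,Z] = ((-1.75)·(0.25) + (1.25)·(1.25) + (0.25)·(-2.75) + (0.25)·(1.25)) / 3 = 0.75/3 = 0.25
  s[Y,Y] = ((1.5)·(1.5) + (2.5)·(2.5) + (-1.5)·(-1.5) + (-2.5)·(-2.5)) / 3 = 17/3 = 5.6667
  s[Y,Z] = ((1.5)·(0.25) + (2.5)·(1.25) + (-1.5)·(-2.75) + (-2.5)·(1.25)) / 3 = 4.5/3 = 1.5
  s[Z,Z] = ((0.25)·(0.25) + (1.25)·(1.25) + (-2.75)·(-2.75) + (1.25)·(1.25)) / 3 = 10.75/3 = 3.5833
  Sample standard deviations s_i = √(s[i,i]):
  s(X) = √(1.5833) = 1.2583
  s(Y) = √(5.6667) = 2.3805
  s(Z) = √(3.5833) = 1.893

Step 3 — r_{ij} = s_{ij} / (s_i · s_j):
  r[X,X] = 1 (diagonal).
  r[X,Y] = -0.1667 / (1.2583 · 2.3805) = -0.1667 / 2.9954 = -0.0556
  r[X,Z] = 0.25 / (1.2583 · 1.893) = 0.25 / 2.3819 = 0.105
  r[Y,Y] = 1 (diagonal).
  r[Y,Z] = 1.5 / (2.3805 · 1.893) = 1.5 / 4.5062 = 0.3329
  r[Z,Z] = 1 (diagonal).

R is symmetric with unit diagonal. Assembling:

R = [[1, -0.0556, 0.105],
 [-0.0556, 1, 0.3329],
 [0.105, 0.3329, 1]]


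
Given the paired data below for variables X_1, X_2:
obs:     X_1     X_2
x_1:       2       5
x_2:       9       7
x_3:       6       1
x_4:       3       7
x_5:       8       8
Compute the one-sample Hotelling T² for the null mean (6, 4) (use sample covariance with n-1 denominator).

Step 1 — sample mean vector:
  mean(X_1) = (2 + 9 + 6 + 3 + 8) / 5 = 28/5 = 5.6
  mean(X_2) = (5 + 7 + 1 + 7 + 8) / 5 = 28/5 = 5.6
  x̄ = (5.6, 5.6),  deviation x̄ - mu_0 = (5.6, 5.6) - (6, 4) = (-0.4, 1.6).

Step 2 — sample covariance matrix, S[i,j] = (1/(n-1)) · Σ_k (x_{k,i} - mean_i) · (x_{k,j} - mean_j), divisor n-1 = 4:
  S[X_1,X_1] = ((-3.6)·(-3.6) + (3.4)·(3.4) + (0.4)·(0.4) + (-2.6)·(-2.6) + (2.4)·(2.4)) / 4 = 37.2/4 = 9.3
  S[X_1,X_2] = ((-3.6)·(-0.6) + (3.4)·(1.4) + (0.4)·(-4.6) + (-2.6)·(1.4) + (2.4)·(2.4)) / 4 = 7.2/4 = 1.8
  S[X_2,X_2] = ((-0.6)·(-0.6) + (1.4)·(1.4) + (-4.6)·(-4.6) + (1.4)·(1.4) + (2.4)·(2.4)) / 4 = 31.2/4 = 7.8
  S = [[9.3, 1.8],
 [1.8, 7.8]].

Step 3 — invert S. det(S) = 9.3·7.8 - (1.8)² = 69.3.
  S^{-1} = (1/det) · [[d, -b], [-b, a]] = [[0.1126, -0.026],
 [-0.026, 0.1342]].

Step 4 — quadratic form (x̄ - mu_0)^T · S^{-1} · (x̄ - mu_0):
  S^{-1} · (x̄ - mu_0) = (-0.0866, 0.2251),
  (x̄ - mu_0)^T · [...] = (-0.4)·(-0.0866) + (1.6)·(0.2251) = 0.3948.

Step 5 — scale by n: T² = 5 · 0.3948 = 1.974.

T² ≈ 1.974


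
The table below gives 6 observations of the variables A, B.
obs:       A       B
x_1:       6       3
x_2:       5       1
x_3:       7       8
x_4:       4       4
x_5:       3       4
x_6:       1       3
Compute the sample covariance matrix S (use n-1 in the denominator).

Step 1 — column means:
  mean(A) = (6 + 5 + 7 + 4 + 3 + 1) / 6 = 26/6 = 4.3333
  mean(B) = (3 + 1 + 8 + 4 + 4 + 3) / 6 = 23/6 = 3.8333

Step 2 — sample covariance S[i,j] = (1/(n-1)) · Σ_k (x_{k,i} - mean_i) · (x_{k,j} - mean_j), with n-1 = 5.
  S[A,A] = ((1.6667)·(1.6667) + (0.6667)·(0.6667) + (2.6667)·(2.6667) + (-0.3333)·(-0.3333) + (-1.3333)·(-1.3333) + (-3.3333)·(-3.3333)) / 5 = 23.3333/5 = 4.6667
  S[A,B] = ((1.6667)·(-0.8333) + (0.6667)·(-2.8333) + (2.6667)·(4.1667) + (-0.3333)·(0.1667) + (-1.3333)·(0.1667) + (-3.3333)·(-0.8333)) / 5 = 10.3333/5 = 2.0667
  S[B,B] = ((-0.8333)·(-0.8333) + (-2.8333)·(-2.8333) + (4.1667)·(4.1667) + (0.1667)·(0.1667) + (0.1667)·(0.1667) + (-0.8333)·(-0.8333)) / 5 = 26.8333/5 = 5.3667

S is symmetric (S[j,i] = S[i,j]). Assembling:

S = [[4.6667, 2.0667],
 [2.0667, 5.3667]]


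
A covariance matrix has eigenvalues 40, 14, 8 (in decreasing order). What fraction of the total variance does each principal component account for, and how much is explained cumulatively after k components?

Step 1 — total variance = trace(Sigma) = Σ λ_i = 40 + 14 + 8 = 62.

Step 2 — fraction explained by component i = λ_i / Σ λ:
  PC1: 40/62 = 0.6452
  PC2: 14/62 = 0.2258
  PC3: 8/62 = 0.129

Step 3 — cumulative fraction after k components = (λ_1 + ... + λ_k) / Σ λ:
  k = 1: 40/62 = 0.6452
  k = 2: (40 + 14)/62 = 54/62 = 0.871
  k = 3: (40 + 14 + 8)/62 = 62/62 = 1

Summary (fraction, with percent):

explained: PC1 0.6452 (64.52%), PC2 0.2258 (22.58%), PC3 0.129 (12.9%);  cumulative: 0.6452, 0.871, 1


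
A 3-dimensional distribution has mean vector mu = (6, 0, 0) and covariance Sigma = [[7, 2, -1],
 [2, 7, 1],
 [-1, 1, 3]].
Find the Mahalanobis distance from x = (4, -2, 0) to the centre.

Step 1 — centre the observation: (x - mu) = (-2, -2, 0).

Step 2 — invert Sigma (cofactor / det for 3×3, or solve directly):
  Sigma^{-1} = [[0.1709, -0.0598, 0.0769],
 [-0.0598, 0.1709, -0.0769],
 [0.0769, -0.0769, 0.3846]].

Step 3 — form the quadratic (x - mu)^T · Sigma^{-1} · (x - mu):
  Sigma^{-1} · (x - mu) = (-0.2222, -0.2222, 0).
  (x - mu)^T · [Sigma^{-1} · (x - mu)] = (-2)·(-0.2222) + (-2)·(-0.2222) + (0)·(0) = 0.8889.

Step 4 — take square root: d = √(0.8889) ≈ 0.9428.

d(x, mu) = √(0.8889) ≈ 0.9428


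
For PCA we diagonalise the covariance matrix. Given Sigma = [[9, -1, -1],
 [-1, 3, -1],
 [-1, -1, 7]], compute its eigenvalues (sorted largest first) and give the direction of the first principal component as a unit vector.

Step 1 — characteristic polynomial p(λ) = det(λI - Sigma) = λ³ - tr·λ² + c_1·λ - det, where tr = trace, c_1 = sum of the principal 2×2 minors, det = det(Sigma):
  tr = 9 + 3 + 7 = 19,
  c_1 = (9·3 - (-1)²) + (9·7 - (-1)²) + (3·7 - (-1)²) = 26 + 62 + 20 = 108,
  det = 9·(3·7 - (-1)²) - (-1)·((-1)·7 - (-1)·(-1)) + (-1)·((-1)·(-1) - 3·(-1)) = 9·(20) - (-1)·(-8) + (-1)·(4) = 168.
  So p(λ) = λ³ - 19λ² + 108λ - 168.
Step 2 — look for an integer root (rational root theorem: any rational root is an integer divisor of 168). Testing λ = 7:
  p(7) = 343 - 931 + 756 - 168 = 0  ✓
  Dividing out (λ - 7): p(λ) = (λ - 7)(λ² - 12λ + 24).
Step 3 — remaining eigenvalues from the quadratic λ² - 12λ + 24 = 0:
  Δ = 12² - 4·24 = 144 - 96 = 48,  λ = (12 ± √48)/2 = (12 ± 6.9282)/2 ≈ 9.4641 or 2.5359.
  Sorted: λ_1 = 9.4641,  λ_2 = 7,  λ_3 = 2.5359  (check: sum = 19 = tr ✓).

Step 4 — unit eigenvector for λ_1 ≈ 9.4641: v spans the null space of (Sigma - λ_1 I), whose rows are
  r_1 = (-0.4641, -1, -1),  r_2 = (-1, -6.4641, -1),  r_3 = (-1, -1, -2.4641).
  v is orthogonal to every row, so take v ∝ r_1 × r_2 = ((-1)·(-1) - (-1)·(-6.4641), (-1)·(-1) - (-0.4641)·(-1), (-0.4641)·(-6.4641) - (-1)·(-1)) ≈ (-5.4641, 0.5359, 2).
  Rescale (multiply by -1 so the first nonzero entry is positive): u = (5.4641, -0.5359, -2).
  ||u|| = √((5.4641)² + (-0.5359)² + (-2)²) = √(34.1436) ≈ 5.8433,  v_1 = u/||u|| ≈ (0.9351, -0.0917, -0.3423) (||v_1|| = 1).

λ_1 = 9.4641,  λ_2 = 7,  λ_3 = 2.5359;  v_1 ≈ (0.9351, -0.0917, -0.3423)


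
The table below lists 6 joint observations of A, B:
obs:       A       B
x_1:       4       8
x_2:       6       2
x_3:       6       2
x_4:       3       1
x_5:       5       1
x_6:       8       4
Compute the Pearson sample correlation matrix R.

Step 1 — column means:
  mean(A) = (4 + 6 + 6 + 3 + 5 + 8) / 6 = 32/6 = 5.3333
  mean(B) = (8 + 2 + 2 + 1 + 1 + 4) / 6 = 18/6 = 3

Step 2 — sample variances and covariances s[i,j] = (1/(n-1)) · Σ_k (x_{k,i} - mean_i) · (x_{k,j} - mean_j), with n-1 = 5:
  s[A,A] = ((-1.3333)·(-1.3333) + (0.6667)·(0.6667) + (0.6667)·(0.6667) + (-2.3333)·(-2.3333) + (-0.3333)·(-0.3333) + (2.6667)·(2.6667)) / 5 = 15.3333/5 = 3.0667
  s[A,B] = ((-1.3333)·(5) + (0.6667)·(-1) + (0.6667)·(-1) + (-2.3333)·(-2) + (-0.3333)·(-2) + (2.6667)·(1)) / 5 = 0/5 = 0
  s[B,B] = ((5)·(5) + (-1)·(-1) + (-1)·(-1) + (-2)·(-2) + (-2)·(-2) + (1)·(1)) / 5 = 36/5 = 7.2
  Sample standard deviations s_i = √(s[i,i]):
  s(A) = √(3.0667) = 1.7512
  s(B) = √(7.2) = 2.6833

Step 3 — r_{ij} = s_{ij} / (s_i · s_j):
  r[A,A] = 1 (diagonal).
  r[A,B] = 0 / (1.7512 · 2.6833) = 0 / 4.6989 = 0
  r[B,B] = 1 (diagonal).

R is symmetric with unit diagonal. Assembling:

R = [[1, 0],
 [0, 1]]


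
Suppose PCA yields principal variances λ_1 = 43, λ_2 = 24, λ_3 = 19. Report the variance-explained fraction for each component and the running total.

Step 1 — total variance = trace(Sigma) = Σ λ_i = 43 + 24 + 19 = 86.

Step 2 — fraction explained by component i = λ_i / Σ λ:
  PC1: 43/86 = 0.5
  PC2: 24/86 = 0.2791
  PC3: 19/86 = 0.2209

Step 3 — cumulative fraction after k components = (λ_1 + ... + λ_k) / Σ λ:
  k = 1: 43/86 = 0.5
  k = 2: (43 + 24)/86 = 67/86 = 0.7791
  k = 3: (43 + 24 + 19)/86 = 86/86 = 1

Summary (fraction, with percent):

explained: PC1 0.5 (50%), PC2 0.2791 (27.91%), PC3 0.2209 (22.09%);  cumulative: 0.5, 0.7791, 1


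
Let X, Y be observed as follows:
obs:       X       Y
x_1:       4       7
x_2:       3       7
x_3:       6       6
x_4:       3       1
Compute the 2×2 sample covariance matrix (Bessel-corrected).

Step 1 — column means:
  mean(X) = (4 + 3 + 6 + 3) / 4 = 16/4 = 4
  mean(Y) = (7 + 7 + 6 + 1) / 4 = 21/4 = 5.25

Step 2 — sample covariance S[i,j] = (1/(n-1)) · Σ_k (x_{k,i} - mean_i) · (x_{k,j} - mean_j), with n-1 = 3.
  S[X,X] = ((0)·(0) + (-1)·(-1) + (2)·(2) + (-1)·(-1)) / 3 = 6/3 = 2
  S[X,Y] = ((0)·(1.75) + (-1)·(1.75) + (2)·(0.75) + (-1)·(-4.25)) / 3 = 4/3 = 1.3333
  S[Y,Y] = ((1.75)·(1.75) + (1.75)·(1.75) + (0.75)·(0.75) + (-4.25)·(-4.25)) / 3 = 24.75/3 = 8.25

S is symmetric (S[j,i] = S[i,j]). Assembling:

S = [[2, 1.3333],
 [1.3333, 8.25]]


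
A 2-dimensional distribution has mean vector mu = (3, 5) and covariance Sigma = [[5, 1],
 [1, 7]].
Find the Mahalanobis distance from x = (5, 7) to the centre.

Step 1 — centre the observation: (x - mu) = (2, 2).

Step 2 — invert Sigma. det(Sigma) = 5·7 - (1)² = 34.
  Sigma^{-1} = (1/det) · [[d, -b], [-b, a]] = [[0.2059, -0.0294],
 [-0.0294, 0.1471]].

Step 3 — form the quadratic (x - mu)^T · Sigma^{-1} · (x - mu):
  Sigma^{-1} · (x - mu) = (0.3529, 0.2353).
  (x - mu)^T · [Sigma^{-1} · (x - mu)] = (2)·(0.3529) + (2)·(0.2353) = 1.1765.

Step 4 — take square root: d = √(1.1765) ≈ 1.0847.

d(x, mu) = √(1.1765) ≈ 1.0847


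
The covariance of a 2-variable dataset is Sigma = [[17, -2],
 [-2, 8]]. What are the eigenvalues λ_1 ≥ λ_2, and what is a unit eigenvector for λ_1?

Step 1 — characteristic polynomial of 2×2 Sigma:
  det(Sigma - λI) = λ² - trace · λ + det = 0.
  trace = 17 + 8 = 25, det = 17·8 - (-2)² = 132.
Step 2 — discriminant:
  Δ = trace² - 4·det = 625 - 528 = 97.
Step 3 — eigenvalues:
  λ = (trace ± √Δ)/2 = (25 ± 9.8489)/2,
  λ_1 = 17.4244,  λ_2 = 7.5756.

Step 4 — unit eigenvector for λ_1: solve (Sigma - λ_1 I)v = 0. First row:
  (17 - 17.4244)·v_x + (-2)·v_y = 0, i.e. (-0.4244)·v_x + (-2)·v_y = 0,
  so v ∝ (b, λ_1 - a) = (-2, 0.4244); multiply by -1 so the first entry is positive: u = (2, -0.4244).
  ||u|| = √((2)² + (-0.4244)²) = √(4.1801) ≈ 2.0445,
  v_1 = u/||u|| ≈ (0.9782, -0.2076) (||v_1|| = 1).

λ_1 = 17.4244,  λ_2 = 7.5756;  v_1 ≈ (0.9782, -0.2076)


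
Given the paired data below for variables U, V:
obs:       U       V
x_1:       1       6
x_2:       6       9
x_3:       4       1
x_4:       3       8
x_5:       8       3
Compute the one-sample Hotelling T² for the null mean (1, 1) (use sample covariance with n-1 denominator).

Step 1 — sample mean vector:
  mean(U) = (1 + 6 + 4 + 3 + 8) / 5 = 22/5 = 4.4
  mean(V) = (6 + 9 + 1 + 8 + 3) / 5 = 27/5 = 5.4
  x̄ = (4.4, 5.4),  deviation x̄ - mu_0 = (4.4, 5.4) - (1, 1) = (3.4, 4.4).

Step 2 — sample covariance matrix, S[i,j] = (1/(n-1)) · Σ_k (x_{k,i} - mean_i) · (x_{k,j} - mean_j), divisor n-1 = 4:
  S[U,U] = ((-3.4)·(-3.4) + (1.6)·(1.6) + (-0.4)·(-0.4) + (-1.4)·(-1.4) + (3.6)·(3.6)) / 4 = 29.2/4 = 7.3
  S[U,V] = ((-3.4)·(0.6) + (1.6)·(3.6) + (-0.4)·(-4.4) + (-1.4)·(2.6) + (3.6)·(-2.4)) / 4 = -6.8/4 = -1.7
  S[V,V] = ((0.6)·(0.6) + (3.6)·(3.6) + (-4.4)·(-4.4) + (2.6)·(2.6) + (-2.4)·(-2.4)) / 4 = 45.2/4 = 11.3
  S = [[7.3, -1.7],
 [-1.7, 11.3]].

Step 3 — invert S. det(S) = 7.3·11.3 - (-1.7)² = 79.6.
  S^{-1} = (1/det) · [[d, -b], [-b, a]] = [[0.142, 0.0214],
 [0.0214, 0.0917]].

Step 4 — quadratic form (x̄ - mu_0)^T · S^{-1} · (x̄ - mu_0):
  S^{-1} · (x̄ - mu_0) = (0.5766, 0.4761),
  (x̄ - mu_0)^T · [...] = (3.4)·(0.5766) + (4.4)·(0.4761) = 4.0555.

Step 5 — scale by n: T² = 5 · 4.0555 = 20.2776.

T² ≈ 20.2776


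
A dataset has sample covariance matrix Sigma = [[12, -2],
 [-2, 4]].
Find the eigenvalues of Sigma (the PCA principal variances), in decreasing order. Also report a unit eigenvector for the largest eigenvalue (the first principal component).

Step 1 — characteristic polynomial of 2×2 Sigma:
  det(Sigma - λI) = λ² - trace · λ + det = 0.
  trace = 12 + 4 = 16, det = 12·4 - (-2)² = 44.
Step 2 — discriminant:
  Δ = trace² - 4·det = 256 - 176 = 80.
Step 3 — eigenvalues:
  λ = (trace ± √Δ)/2 = (16 ± 8.9443)/2,
  λ_1 = 12.4721,  λ_2 = 3.5279.

Step 4 — unit eigenvector for λ_1: solve (Sigma - λ_1 I)v = 0. First row:
  (12 - 12.4721)·v_x + (-2)·v_y = 0, i.e. (-0.4721)·v_x + (-2)·v_y = 0,
  so v ∝ (b, λ_1 - a) = (-2, 0.4721); multiply by -1 so the first entry is positive: u = (2, -0.4721).
  ||u|| = √((2)² + (-0.4721)²) = √(4.2229) ≈ 2.055,
  v_1 = u/||u|| ≈ (0.9732, -0.2298) (||v_1|| = 1).

λ_1 = 12.4721,  λ_2 = 3.5279;  v_1 ≈ (0.9732, -0.2298)


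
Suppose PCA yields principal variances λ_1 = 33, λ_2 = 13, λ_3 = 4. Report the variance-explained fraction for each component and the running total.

Step 1 — total variance = trace(Sigma) = Σ λ_i = 33 + 13 + 4 = 50.

Step 2 — fraction explained by component i = λ_i / Σ λ:
  PC1: 33/50 = 0.66
  PC2: 13/50 = 0.26
  PC3: 4/50 = 0.08

Step 3 — cumulative fraction after k components = (λ_1 + ... + λ_k) / Σ λ:
  k = 1: 33/50 = 0.66
  k = 2: (33 + 13)/50 = 46/50 = 0.92
  k = 3: (33 + 13 + 4)/50 = 50/50 = 1

Summary (fraction, with percent):

explained: PC1 0.66 (66%), PC2 0.26 (26%), PC3 0.08 (8%);  cumulative: 0.66, 0.92, 1


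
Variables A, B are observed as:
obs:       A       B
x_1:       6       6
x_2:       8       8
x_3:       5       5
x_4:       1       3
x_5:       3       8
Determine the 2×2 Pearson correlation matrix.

Step 1 — column means:
  mean(A) = (6 + 8 + 5 + 1 + 3) / 5 = 23/5 = 4.6
  mean(B) = (6 + 8 + 5 + 3 + 8) / 5 = 30/5 = 6

Step 2 — sample variances and covariances s[i,j] = (1/(n-1)) · Σ_k (x_{k,i} - mean_i) · (x_{k,j} - mean_j), with n-1 = 4:
  s[A,A] = ((1.4)·(1.4) + (3.4)·(3.4) + (0.4)·(0.4) + (-3.6)·(-3.6) + (-1.6)·(-1.6)) / 4 = 29.2/4 = 7.3
  s[A,B] = ((1.4)·(0) + (3.4)·(2) + (0.4)·(-1) + (-3.6)·(-3) + (-1.6)·(2)) / 4 = 14/4 = 3.5
  s[B,B] = ((0)·(0) + (2)·(2) + (-1)·(-1) + (-3)·(-3) + (2)·(2)) / 4 = 18/4 = 4.5
  Sample standard deviations s_i = √(s[i,i]):
  s(A) = √(7.3) = 2.7019
  s(B) = √(4.5) = 2.1213

Step 3 — r_{ij} = s_{ij} / (s_i · s_j):
  r[A,A] = 1 (diagonal).
  r[A,B] = 3.5 / (2.7019 · 2.1213) = 3.5 / 5.7315 = 0.6107
  r[B,B] = 1 (diagonal).

R is symmetric with unit diagonal. Assembling:

R = [[1, 0.6107],
 [0.6107, 1]]


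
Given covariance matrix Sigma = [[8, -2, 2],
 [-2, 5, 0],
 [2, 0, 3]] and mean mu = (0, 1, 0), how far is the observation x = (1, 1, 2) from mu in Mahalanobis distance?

Step 1 — centre the observation: (x - mu) = (1, 0, 2).

Step 2 — invert Sigma (cofactor / det for 3×3, or solve directly):
  Sigma^{-1} = [[0.1705, 0.0682, -0.1136],
 [0.0682, 0.2273, -0.0455],
 [-0.1136, -0.0455, 0.4091]].

Step 3 — form the quadratic (x - mu)^T · Sigma^{-1} · (x - mu):
  Sigma^{-1} · (x - mu) = (-0.0568, -0.0227, 0.7045).
  (x - mu)^T · [Sigma^{-1} · (x - mu)] = (1)·(-0.0568) + (0)·(-0.0227) + (2)·(0.7045) = 1.3523.

Step 4 — take square root: d = √(1.3523) ≈ 1.1629.

d(x, mu) = √(1.3523) ≈ 1.1629


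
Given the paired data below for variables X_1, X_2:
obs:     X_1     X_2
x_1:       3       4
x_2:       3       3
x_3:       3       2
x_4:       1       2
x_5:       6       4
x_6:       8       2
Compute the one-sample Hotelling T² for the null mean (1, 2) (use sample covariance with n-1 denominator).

Step 1 — sample mean vector:
  mean(X_1) = (3 + 3 + 3 + 1 + 6 + 8) / 6 = 24/6 = 4
  mean(X_2) = (4 + 3 + 2 + 2 + 4 + 2) / 6 = 17/6 = 2.8333
  x̄ = (4, 2.8333),  deviation x̄ - mu_0 = (4, 2.8333) - (1, 2) = (3, 0.8333).

Step 2 — sample covariance matrix, S[i,j] = (1/(n-1)) · Σ_k (x_{k,i} - mean_i) · (x_{k,j} - mean_j), divisor n-1 = 5:
  S[X_1,X_1] = ((-1)·(-1) + (-1)·(-1) + (-1)·(-1) + (-3)·(-3) + (2)·(2) + (4)·(4)) / 5 = 32/5 = 6.4
  S[X_1,X_2] = ((-1)·(1.1667) + (-1)·(0.1667) + (-1)·(-0.8333) + (-3)·(-0.8333) + (2)·(1.1667) + (4)·(-0.8333)) / 5 = 1/5 = 0.2
  S[X_2,X_2] = ((1.1667)·(1.1667) + (0.1667)·(0.1667) + (-0.8333)·(-0.8333) + (-0.8333)·(-0.8333) + (1.1667)·(1.1667) + (-0.8333)·(-0.8333)) / 5 = 4.8333/5 = 0.9667
  S = [[6.4, 0.2],
 [0.2, 0.9667]].

Step 3 — invert S. det(S) = 6.4·0.9667 - (0.2)² = 6.1467.
  S^{-1} = (1/det) · [[d, -b], [-b, a]] = [[0.1573, -0.0325],
 [-0.0325, 1.0412]].

Step 4 — quadratic form (x̄ - mu_0)^T · S^{-1} · (x̄ - mu_0):
  S^{-1} · (x̄ - mu_0) = (0.4447, 0.7701),
  (x̄ - mu_0)^T · [...] = (3)·(0.4447) + (0.8333)·(0.7701) = 1.9758.

Step 5 — scale by n: T² = 6 · 1.9758 = 11.8547.

T² ≈ 11.8547


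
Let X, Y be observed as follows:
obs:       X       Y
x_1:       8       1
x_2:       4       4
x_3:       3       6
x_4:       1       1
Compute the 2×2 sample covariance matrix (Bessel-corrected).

Step 1 — column means:
  mean(X) = (8 + 4 + 3 + 1) / 4 = 16/4 = 4
  mean(Y) = (1 + 4 + 6 + 1) / 4 = 12/4 = 3

Step 2 — sample covariance S[i,j] = (1/(n-1)) · Σ_k (x_{k,i} - mean_i) · (x_{k,j} - mean_j), with n-1 = 3.
  S[X,X] = ((4)·(4) + (0)·(0) + (-1)·(-1) + (-3)·(-3)) / 3 = 26/3 = 8.6667
  S[X,Y] = ((4)·(-2) + (0)·(1) + (-1)·(3) + (-3)·(-2)) / 3 = -5/3 = -1.6667
  S[Y,Y] = ((-2)·(-2) + (1)·(1) + (3)·(3) + (-2)·(-2)) / 3 = 18/3 = 6

S is symmetric (S[j,i] = S[i,j]). Assembling:

S = [[8.6667, -1.6667],
 [-1.6667, 6]]


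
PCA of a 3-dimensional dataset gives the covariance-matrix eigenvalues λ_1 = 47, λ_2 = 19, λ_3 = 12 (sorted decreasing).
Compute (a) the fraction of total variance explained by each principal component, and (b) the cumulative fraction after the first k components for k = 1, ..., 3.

Step 1 — total variance = trace(Sigma) = Σ λ_i = 47 + 19 + 12 = 78.

Step 2 — fraction explained by component i = λ_i / Σ λ:
  PC1: 47/78 = 0.6026
  PC2: 19/78 = 0.2436
  PC3: 12/78 = 0.1538

Step 3 — cumulative fraction after k components = (λ_1 + ... + λ_k) / Σ λ:
  k = 1: 47/78 = 0.6026
  k = 2: (47 + 19)/78 = 66/78 = 0.8462
  k = 3: (47 + 19 + 12)/78 = 78/78 = 1

Summary (fraction, with percent):

explained: PC1 0.6026 (60.26%), PC2 0.2436 (24.36%), PC3 0.1538 (15.38%);  cumulative: 0.6026, 0.8462, 1


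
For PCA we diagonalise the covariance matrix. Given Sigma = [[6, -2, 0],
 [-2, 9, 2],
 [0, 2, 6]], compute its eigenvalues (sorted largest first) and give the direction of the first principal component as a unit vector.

Step 1 — characteristic polynomial p(λ) = det(λI - Sigma) = λ³ - tr·λ² + c_1·λ - det, where tr = trace, c_1 = sum of the principal 2×2 minors, det = det(Sigma):
  tr = 6 + 9 + 6 = 21,
  c_1 = (6·9 - (-2)²) + (6·6 - (0)²) + (9·6 - (2)²) = 50 + 36 + 50 = 136,
  det = 6·(9·6 - (2)²) - (-2)·((-2)·6 - (2)·(0)) + (0)·((-2)·(2) - 9·(0)) = 6·(50) - (-2)·(-12) + (0)·(-4) = 276.
  So p(λ) = λ³ - 21λ² + 136λ - 276.
Step 2 — look for an integer root (rational root theorem: any rational root is an integer divisor of 276). Testing λ = 6:
  p(6) = 216 - 756 + 816 - 276 = 0  ✓
  Dividing out (λ - 6): p(λ) = (λ - 6)(λ² - 15λ + 46).
Step 3 — remaining eigenvalues from the quadratic λ² - 15λ + 46 = 0:
  Δ = 15² - 4·46 = 225 - 184 = 41,  λ = (15 ± √41)/2 = (15 ± 6.4031)/2 ≈ 10.7016 or 4.2984.
  Sorted: λ_1 = 10.7016,  λ_2 = 6,  λ_3 = 4.2984  (check: sum = 21 = tr ✓).

Step 4 — unit eigenvector for λ_1 ≈ 10.7016: v spans the null space of (Sigma - λ_1 I), whose rows are
  r_1 = (-4.7016, -2, 0),  r_2 = (-2, -1.7016, 2),  r_3 = (0, 2, -4.7016).
  v is orthogonal to every row, so take v ∝ r_1 × r_2 = ((-2)·(2) - (0)·(-1.7016), (0)·(-2) - (-4.7016)·(2), (-4.7016)·(-1.7016) - (-2)·(-2)) ≈ (-4, 9.4031, 4).
  Rescale (multiply by -1 so the first nonzero entry is positive): u = (4, -9.4031, -4).
  ||u|| = √((4)² + (-9.4031)² + (-4)²) = √(120.4187) ≈ 10.9735,  v_1 = u/||u|| ≈ (0.3645, -0.8569, -0.3645) (||v_1|| = 1).

λ_1 = 10.7016,  λ_2 = 6,  λ_3 = 4.2984;  v_1 ≈ (0.3645, -0.8569, -0.3645)


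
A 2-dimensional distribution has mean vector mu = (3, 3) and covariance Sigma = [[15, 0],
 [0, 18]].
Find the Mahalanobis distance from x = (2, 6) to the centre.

Step 1 — centre the observation: (x - mu) = (-1, 3).

Step 2 — invert Sigma. det(Sigma) = 15·18 - (0)² = 270.
  Sigma^{-1} = (1/det) · [[d, -b], [-b, a]] = [[0.0667, 0],
 [0, 0.0556]].

Step 3 — form the quadratic (x - mu)^T · Sigma^{-1} · (x - mu):
  Sigma^{-1} · (x - mu) = (-0.0667, 0.1667).
  (x - mu)^T · [Sigma^{-1} · (x - mu)] = (-1)·(-0.0667) + (3)·(0.1667) = 0.5667.

Step 4 — take square root: d = √(0.5667) ≈ 0.7528.

d(x, mu) = √(0.5667) ≈ 0.7528


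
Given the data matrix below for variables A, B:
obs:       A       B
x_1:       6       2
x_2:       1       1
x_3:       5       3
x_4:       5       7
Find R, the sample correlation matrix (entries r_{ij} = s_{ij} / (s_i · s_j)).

Step 1 — column means:
  mean(A) = (6 + 1 + 5 + 5) / 4 = 17/4 = 4.25
  mean(B) = (2 + 1 + 3 + 7) / 4 = 13/4 = 3.25

Step 2 — sample variances and covariances s[i,j] = (1/(n-1)) · Σ_k (x_{k,i} - mean_i) · (x_{k,j} - mean_j), with n-1 = 3:
  s[A,A] = ((1.75)·(1.75) + (-3.25)·(-3.25) + (0.75)·(0.75) + (0.75)·(0.75)) / 3 = 14.75/3 = 4.9167
  s[A,B] = ((1.75)·(-1.25) + (-3.25)·(-2.25) + (0.75)·(-0.25) + (0.75)·(3.75)) / 3 = 7.75/3 = 2.5833
  s[B,B] = ((-1.25)·(-1.25) + (-2.25)·(-2.25) + (-0.25)·(-0.25) + (3.75)·(3.75)) / 3 = 20.75/3 = 6.9167
  Sample standard deviations s_i = √(s[i,i]):
  s(A) = √(4.9167) = 2.2174
  s(B) = √(6.9167) = 2.63

Step 3 — r_{ij} = s_{ij} / (s_i · s_j):
  r[A,A] = 1 (diagonal).
  r[A,B] = 2.5833 / (2.2174 · 2.63) = 2.5833 / 5.8315 = 0.443
  r[B,B] = 1 (diagonal).

R is symmetric with unit diagonal. Assembling:

R = [[1, 0.443],
 [0.443, 1]]


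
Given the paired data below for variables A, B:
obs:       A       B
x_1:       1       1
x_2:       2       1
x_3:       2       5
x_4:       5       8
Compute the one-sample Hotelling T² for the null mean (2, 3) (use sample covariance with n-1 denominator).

Step 1 — sample mean vector:
  mean(A) = (1 + 2 + 2 + 5) / 4 = 10/4 = 2.5
  mean(B) = (1 + 1 + 5 + 8) / 4 = 15/4 = 3.75
  x̄ = (2.5, 3.75),  deviation x̄ - mu_0 = (2.5, 3.75) - (2, 3) = (0.5, 0.75).

Step 2 — sample covariance matrix, S[i,j] = (1/(n-1)) · Σ_k (x_{k,i} - mean_i) · (x_{k,j} - mean_j), divisor n-1 = 3:
  S[A,A] = ((-1.5)·(-1.5) + (-0.5)·(-0.5) + (-0.5)·(-0.5) + (2.5)·(2.5)) / 3 = 9/3 = 3
  S[A,B] = ((-1.5)·(-2.75) + (-0.5)·(-2.75) + (-0.5)·(1.25) + (2.5)·(4.25)) / 3 = 15.5/3 = 5.1667
  S[B,B] = ((-2.75)·(-2.75) + (-2.75)·(-2.75) + (1.25)·(1.25) + (4.25)·(4.25)) / 3 = 34.75/3 = 11.5833
  S = [[3, 5.1667],
 [5.1667, 11.5833]].

Step 3 — invert S. det(S) = 3·11.5833 - (5.1667)² = 8.0556.
  S^{-1} = (1/det) · [[d, -b], [-b, a]] = [[1.4379, -0.6414],
 [-0.6414, 0.3724]].

Step 4 — quadratic form (x̄ - mu_0)^T · S^{-1} · (x̄ - mu_0):
  S^{-1} · (x̄ - mu_0) = (0.2379, -0.0414),
  (x̄ - mu_0)^T · [...] = (0.5)·(0.2379) + (0.75)·(-0.0414) = 0.0879.

Step 5 — scale by n: T² = 4 · 0.0879 = 0.3517.

T² ≈ 0.3517


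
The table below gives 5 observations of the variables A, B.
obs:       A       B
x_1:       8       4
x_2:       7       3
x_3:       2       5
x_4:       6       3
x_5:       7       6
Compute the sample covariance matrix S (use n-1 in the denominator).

Step 1 — column means:
  mean(A) = (8 + 7 + 2 + 6 + 7) / 5 = 30/5 = 6
  mean(B) = (4 + 3 + 5 + 3 + 6) / 5 = 21/5 = 4.2

Step 2 — sample covariance S[i,j] = (1/(n-1)) · Σ_k (x_{k,i} - mean_i) · (x_{k,j} - mean_j), with n-1 = 4.
  S[A,A] = ((2)·(2) + (1)·(1) + (-4)·(-4) + (0)·(0) + (1)·(1)) / 4 = 22/4 = 5.5
  S[A,B] = ((2)·(-0.2) + (1)·(-1.2) + (-4)·(0.8) + (0)·(-1.2) + (1)·(1.8)) / 4 = -3/4 = -0.75
  S[B,B] = ((-0.2)·(-0.2) + (-1.2)·(-1.2) + (0.8)·(0.8) + (-1.2)·(-1.2) + (1.8)·(1.8)) / 4 = 6.8/4 = 1.7

S is symmetric (S[j,i] = S[i,j]). Assembling:

S = [[5.5, -0.75],
 [-0.75, 1.7]]


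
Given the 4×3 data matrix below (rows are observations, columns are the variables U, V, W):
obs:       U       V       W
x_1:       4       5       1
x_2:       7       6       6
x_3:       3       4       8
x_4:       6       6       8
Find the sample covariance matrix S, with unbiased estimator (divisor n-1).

Step 1 — column means:
  mean(U) = (4 + 7 + 3 + 6) / 4 = 20/4 = 5
  mean(V) = (5 + 6 + 4 + 6) / 4 = 21/4 = 5.25
  mean(W) = (1 + 6 + 8 + 8) / 4 = 23/4 = 5.75

Step 2 — sample covariance S[i,j] = (1/(n-1)) · Σ_k (x_{k,i} - mean_i) · (x_{k,j} - mean_j), with n-1 = 3.
  S[U,U] = ((-1)·(-1) + (2)·(2) + (-2)·(-2) + (1)·(1)) / 3 = 10/3 = 3.3333
  S[U,V] = ((-1)·(-0.25) + (2)·(0.75) + (-2)·(-1.25) + (1)·(0.75)) / 3 = 5/3 = 1.6667
  S[U,W] = ((-1)·(-4.75) + (2)·(0.25) + (-2)·(2.25) + (1)·(2.25)) / 3 = 3/3 = 1
  S[V,V] = ((-0.25)·(-0.25) + (0.75)·(0.75) + (-1.25)·(-1.25) + (0.75)·(0.75)) / 3 = 2.75/3 = 0.9167
  S[V,W] = ((-0.25)·(-4.75) + (0.75)·(0.25) + (-1.25)·(2.25) + (0.75)·(2.25)) / 3 = 0.25/3 = 0.0833
  S[W,W] = ((-4.75)·(-4.75) + (0.25)·(0.25) + (2.25)·(2.25) + (2.25)·(2.25)) / 3 = 32.75/3 = 10.9167

S is symmetric (S[j,i] = S[i,j]). Assembling:

S = [[3.3333, 1.6667, 1],
 [1.6667, 0.9167, 0.0833],
 [1, 0.0833, 10.9167]]


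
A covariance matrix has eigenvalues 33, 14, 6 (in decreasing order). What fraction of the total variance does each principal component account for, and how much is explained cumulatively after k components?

Step 1 — total variance = trace(Sigma) = Σ λ_i = 33 + 14 + 6 = 53.

Step 2 — fraction explained by component i = λ_i / Σ λ:
  PC1: 33/53 = 0.6226
  PC2: 14/53 = 0.2642
  PC3: 6/53 = 0.1132

Step 3 — cumulative fraction after k components = (λ_1 + ... + λ_k) / Σ λ:
  k = 1: 33/53 = 0.6226
  k = 2: (33 + 14)/53 = 47/53 = 0.8868
  k = 3: (33 + 14 + 6)/53 = 53/53 = 1

Summary (fraction, with percent):

explained: PC1 0.6226 (62.26%), PC2 0.2642 (26.42%), PC3 0.1132 (11.32%);  cumulative: 0.6226, 0.8868, 1


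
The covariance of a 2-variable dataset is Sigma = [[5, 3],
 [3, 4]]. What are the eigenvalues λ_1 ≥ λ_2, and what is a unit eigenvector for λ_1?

Step 1 — characteristic polynomial of 2×2 Sigma:
  det(Sigma - λI) = λ² - trace · λ + det = 0.
  trace = 5 + 4 = 9, det = 5·4 - (3)² = 11.
Step 2 — discriminant:
  Δ = trace² - 4·det = 81 - 44 = 37.
Step 3 — eigenvalues:
  λ = (trace ± √Δ)/2 = (9 ± 6.0828)/2,
  λ_1 = 7.5414,  λ_2 = 1.4586.

Step 4 — unit eigenvector for λ_1: solve (Sigma - λ_1 I)v = 0. First row:
  (5 - 7.5414)·v_x + (3)·v_y = 0, i.e. (-2.5414)·v_x + (3)·v_y = 0,
  so v ∝ (b, λ_1 - a) = (3, 2.5414) = u.
  ||u|| = √((3)² + (2.5414)²) = √(15.4586) ≈ 3.9317,
  v_1 = u/||u|| ≈ (0.763, 0.6464) (||v_1|| = 1).

λ_1 = 7.5414,  λ_2 = 1.4586;  v_1 ≈ (0.763, 0.6464)


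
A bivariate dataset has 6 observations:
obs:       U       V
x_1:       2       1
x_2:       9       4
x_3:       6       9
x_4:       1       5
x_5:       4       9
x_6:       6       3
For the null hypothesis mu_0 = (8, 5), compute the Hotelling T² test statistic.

Step 1 — sample mean vector:
  mean(U) = (2 + 9 + 6 + 1 + 4 + 6) / 6 = 28/6 = 4.6667
  mean(V) = (1 + 4 + 9 + 5 + 9 + 3) / 6 = 31/6 = 5.1667
  x̄ = (4.6667, 5.1667),  deviation x̄ - mu_0 = (4.6667, 5.1667) - (8, 5) = (-3.3333, 0.1667).

Step 2 — sample covariance matrix, S[i,j] = (1/(n-1)) · Σ_k (x_{k,i} - mean_i) · (x_{k,j} - mean_j), divisor n-1 = 5:
  S[U,U] = ((-2.6667)·(-2.6667) + (4.3333)·(4.3333) + (1.3333)·(1.3333) + (-3.6667)·(-3.6667) + (-0.6667)·(-0.6667) + (1.3333)·(1.3333)) / 5 = 43.3333/5 = 8.6667
  S[U,V] = ((-2.6667)·(-4.1667) + (4.3333)·(-1.1667) + (1.3333)·(3.8333) + (-3.6667)·(-0.1667) + (-0.6667)·(3.8333) + (1.3333)·(-2.1667)) / 5 = 6.3333/5 = 1.2667
  S[V,V] = ((-4.1667)·(-4.1667) + (-1.1667)·(-1.1667) + (3.8333)·(3.8333) + (-0.1667)·(-0.1667) + (3.8333)·(3.8333) + (-2.1667)·(-2.1667)) / 5 = 52.8333/5 = 10.5667
  S = [[8.6667, 1.2667],
 [1.2667, 10.5667]].

Step 3 — invert S. det(S) = 8.6667·10.5667 - (1.2667)² = 89.9733.
  S^{-1} = (1/det) · [[d, -b], [-b, a]] = [[0.1174, -0.0141],
 [-0.0141, 0.0963]].

Step 4 — quadratic form (x̄ - mu_0)^T · S^{-1} · (x̄ - mu_0):
  S^{-1} · (x̄ - mu_0) = (-0.3938, 0.063),
  (x̄ - mu_0)^T · [...] = (-3.3333)·(-0.3938) + (0.1667)·(0.063) = 1.3232.

Step 5 — scale by n: T² = 6 · 1.3232 = 7.9394.

T² ≈ 7.9394
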